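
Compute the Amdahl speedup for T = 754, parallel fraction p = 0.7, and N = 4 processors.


Amdahl's law: T_p = T × ((1-p) + p/N)
= 754 × ((1-0.7) + 0.7/4)
= 754 × (0.30 + 0.1750)
= 754 × 0.4750
= 358.15
Speedup = 754/358.15
= 2.11×


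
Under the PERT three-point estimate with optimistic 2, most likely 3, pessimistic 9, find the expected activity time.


te = (o + 4m + p) / 6
= (2 + 4×3 + 9) / 6
= (2 + 12 + 9) / 6
= 23 / 6
= 3.83


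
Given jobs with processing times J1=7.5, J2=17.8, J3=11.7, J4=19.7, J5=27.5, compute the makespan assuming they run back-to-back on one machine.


Sequential makespan: sum all processing times
= 7.5 + 17.8 + 11.7 + 19.7 + 27.5
= 84.2 time units


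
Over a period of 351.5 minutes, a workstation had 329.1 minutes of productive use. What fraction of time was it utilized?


Utilization = busy / total × 100
= 329.1 / 351.5 × 100
= 93.6%


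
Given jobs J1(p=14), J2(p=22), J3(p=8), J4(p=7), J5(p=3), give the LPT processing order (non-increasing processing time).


LPT: sort by longest processing time first
  J2: p=22
  J1: p=14
  J3: p=8
  J4: p=7
  J5: p=3
Order: J2 → J1 → J3 → J4 → J5


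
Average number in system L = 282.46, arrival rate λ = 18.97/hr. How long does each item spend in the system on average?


Little's law: L = λW → W = L / λ
= 282.46 / 18.97
= 14.89 hours


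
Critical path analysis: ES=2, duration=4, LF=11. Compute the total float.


EF = ES + duration = 2 + 4 = 6
LS = LF - duration = 11 - 4 = 7
Total Float = LF - EF = 11 - 6
(or LS - ES = 7 - 2)
= 5


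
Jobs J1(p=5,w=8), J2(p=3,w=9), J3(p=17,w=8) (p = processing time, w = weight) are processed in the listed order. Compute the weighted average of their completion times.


Completion times:
  J1: C=5, w×C=8×5=40
  J2: C=8, w×C=9×8=72
  J3: C=25, w×C=8×25=200
Sum w×C = 312
Sum w = 25
Weighted avg = 312/25
= 12.48


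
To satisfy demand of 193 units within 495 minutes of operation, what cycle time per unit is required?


Cycle time = available time / demand
= 495 / 193
= 2.56 min/unit


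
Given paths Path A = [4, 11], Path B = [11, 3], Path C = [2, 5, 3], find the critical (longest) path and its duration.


Path A: 4 + 11 = 15
Path B: 11 + 3 = 14
Path C: 2 + 5 + 3 = 10
Critical path = longest = max(15, 14, 10)
= 15 (Path A)


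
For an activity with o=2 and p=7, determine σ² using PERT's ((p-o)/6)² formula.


σ² = ((p - o) / 6)² = (p - o)² / 36
= (7 - 2)² / 36
= 5² / 36
= 25 / 36
= 0.6944


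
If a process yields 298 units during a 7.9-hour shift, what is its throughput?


Throughput = units / time
= 298 / 7.9
= 37.7 units/hour


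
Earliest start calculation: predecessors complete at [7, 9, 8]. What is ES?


ES = max of all predecessor completion times
Predecessors: [7, 9, 8]
ES = max(7, 9, 8)
= 9


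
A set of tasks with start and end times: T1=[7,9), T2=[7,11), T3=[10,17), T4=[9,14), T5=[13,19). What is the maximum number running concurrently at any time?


Check each time point for overlaps:
  t=10: 3 tasks active (T2, T3, T4)
Max concurrent = 3


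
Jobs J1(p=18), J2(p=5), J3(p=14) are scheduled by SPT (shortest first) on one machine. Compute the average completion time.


SPT order: J2 → J3 → J1
Completion times:
  J2: C=5
  J3: C=19
  J1: C=37
Sum = 61, n = 3
Mean flow = 61/3
= 20.33


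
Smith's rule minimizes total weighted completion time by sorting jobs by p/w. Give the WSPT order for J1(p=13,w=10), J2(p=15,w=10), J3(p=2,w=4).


WSPT (Smith's rule): sort by p/w ascending
  J3: p/w = 2/4 = 0.500
  J1: p/w = 13/10 = 1.300
  J2: p/w = 15/10 = 1.500
Order: J3 → J1 → J2


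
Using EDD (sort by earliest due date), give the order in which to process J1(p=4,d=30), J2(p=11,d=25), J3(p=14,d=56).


EDD: sort by earliest due date
  J2: d=25, p=11
  J1: d=30, p=4
  J3: d=56, p=14
Order: J2 → J1 → J3


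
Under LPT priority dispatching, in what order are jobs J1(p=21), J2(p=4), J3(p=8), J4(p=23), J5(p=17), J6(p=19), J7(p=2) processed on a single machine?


LPT: sort by longest processing time first
  J4: p=23
  J1: p=21
  J6: p=19
  J5: p=17
  J3: p=8
  J2: p=4
  J7: p=2
Order: J4 → J1 → J6 → J5 → J3 → J2 → J7


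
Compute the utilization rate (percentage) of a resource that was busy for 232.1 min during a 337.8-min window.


Utilization = busy / total × 100
= 232.1 / 337.8 × 100
= 68.7%


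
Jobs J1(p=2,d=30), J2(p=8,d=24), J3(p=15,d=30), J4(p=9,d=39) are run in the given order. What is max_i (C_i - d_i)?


Lateness per job (L = C - d):
  J1: C=2, d=30, L=-28
  J2: C=10, d=24, L=-14
  J3: C=25, d=30, L=-5
  J4: C=34, d=39, L=-5
Lmax = max(-28, -14, -5, -5)
= -5


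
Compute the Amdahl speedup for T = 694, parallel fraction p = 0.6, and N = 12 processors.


Amdahl's law: T_p = T × ((1-p) + p/N)
= 694 × ((1-0.6) + 0.6/12)
= 694 × (0.40 + 0.0500)
= 694 × 0.4500
= 312.30
Speedup = 694/312.30
= 2.22×


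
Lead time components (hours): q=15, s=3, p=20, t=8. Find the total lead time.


Lead time = queue + setup + processing + transit
= 15 + 3 + 20 + 8
= 46 hours


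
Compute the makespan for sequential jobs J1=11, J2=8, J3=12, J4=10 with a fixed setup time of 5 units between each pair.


Makespan = Σ processing + (n-1) × setup
= (11 + 8 + 12 + 10) + (4-1)×5
= 41 + 15
= 56 time units


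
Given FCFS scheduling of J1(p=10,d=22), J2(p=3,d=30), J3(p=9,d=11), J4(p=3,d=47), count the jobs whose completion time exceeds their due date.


Completion vs due date:
  J1: C=10, d=22 → on time
  J2: C=13, d=30 → on time
  J3: C=22, d=11 → TARDY
  J4: C=25, d=47 → on time
Tardy jobs: J3
Count = 1


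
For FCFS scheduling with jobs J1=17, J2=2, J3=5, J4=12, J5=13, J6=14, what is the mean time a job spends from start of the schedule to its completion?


Completion times:
  J1: completes at 17
  J2: completes at 19
  J3: completes at 24
  J4: completes at 36
  J5: completes at 49
  J6: completes at 63
Sum = 208
Average = 208/6
= 34.67


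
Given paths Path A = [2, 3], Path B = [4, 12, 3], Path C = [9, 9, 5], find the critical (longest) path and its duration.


Path A: 2 + 3 = 5
Path B: 4 + 12 + 3 = 19
Path C: 9 + 9 + 5 = 23
Critical path = longest = max(5, 19, 23)
= 23 (Path C)


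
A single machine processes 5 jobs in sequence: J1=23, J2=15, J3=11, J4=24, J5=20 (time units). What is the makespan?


Sequential makespan: sum all processing times
= 23 + 15 + 11 + 24 + 20
= 93 time units


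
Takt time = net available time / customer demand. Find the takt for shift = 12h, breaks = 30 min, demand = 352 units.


Available = 12×60 - 30 = 690 min
Takt time = 690 / 352
= 1.96 min/unit


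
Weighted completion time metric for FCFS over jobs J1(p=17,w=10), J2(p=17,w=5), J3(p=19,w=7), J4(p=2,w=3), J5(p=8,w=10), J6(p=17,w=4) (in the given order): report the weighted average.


Completion times:
  J1: C=17, w×C=10×17=170
  J2: C=34, w×C=5×34=170
  J3: C=53, w×C=7×53=371
  J4: C=55, w×C=3×55=165
  J5: C=63, w×C=10×63=630
  J6: C=80, w×C=4×80=320
Sum w×C = 1826
Sum w = 39
Weighted avg = 1826/39
= 46.82


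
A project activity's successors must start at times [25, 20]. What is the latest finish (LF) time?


LF = min of all successor start times
Successors start at: [25, 20]
LF = min(25, 20)
= 20


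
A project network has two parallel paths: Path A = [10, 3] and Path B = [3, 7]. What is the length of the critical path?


Path A: 10 + 3 = 13
Path B: 3 + 7 = 10
Critical path = longest = max(13, 10)
= 13 (Path A)


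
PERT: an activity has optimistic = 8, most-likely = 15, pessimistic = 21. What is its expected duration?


te = (o + 4m + p) / 6
= (8 + 4×15 + 21) / 6
= (8 + 60 + 21) / 6
= 89 / 6
= 14.83


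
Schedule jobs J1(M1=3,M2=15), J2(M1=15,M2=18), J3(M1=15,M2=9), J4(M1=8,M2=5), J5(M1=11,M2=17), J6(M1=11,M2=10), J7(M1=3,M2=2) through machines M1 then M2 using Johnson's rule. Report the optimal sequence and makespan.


Johnson's rule:
Group 1 (M1≤M2, sort by M1): ['J1', 'J5', 'J2']
Group 2 (M1>M2, sort desc M2): ['J6', 'J3', 'J4', 'J7']
Sequence: J1 → J5 → J2 → J6 → J3 → J4 → J7
Makespan calculation:
  J1: M1 done=3, M2 done=18
  J5: M1 done=14, M2 done=35
  J2: M1 done=29, M2 done=53
  J6: M1 done=40, M2 done=63
  J3: M1 done=55, M2 done=72
  J4: M1 done=63, M2 done=77
  J7: M1 done=66, M2 done=79
= Sequence: J1 → J5 → J2 → J6 → J3 → J4 → J7, Makespan: 79


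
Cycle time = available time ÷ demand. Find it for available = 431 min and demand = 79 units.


Cycle time = available time / demand
= 431 / 79
= 5.46 min/unit


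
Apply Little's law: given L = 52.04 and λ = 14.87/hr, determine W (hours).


Little's law: L = λW → W = L / λ
= 52.04 / 14.87
= 3.50 hours


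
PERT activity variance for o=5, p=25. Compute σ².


σ² = ((p - o) / 6)² = (p - o)² / 36
= (25 - 5)² / 36
= 20² / 36
= 400 / 36
= 11.1111


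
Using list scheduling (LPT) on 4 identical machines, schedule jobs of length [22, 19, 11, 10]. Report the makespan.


Jobs (LPT sorted): [22, 19, 11, 10]
Machines: 4
  J=22 → Machine 1 (load: 0+22=22)
  J=19 → Machine 2 (load: 0+19=19)
  J=11 → Machine 3 (load: 0+11=11)
  J=10 → Machine 4 (load: 0+10=10)
Machine loads: [22, 19, 11, 10]
Makespan = max = 22 time units


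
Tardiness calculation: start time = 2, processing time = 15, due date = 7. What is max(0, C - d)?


Completion = start + processing = 2 + 15 = 17
Tardiness = max(0, C - d) = max(0, 17 - 7)
= max(0, 10)
= 10


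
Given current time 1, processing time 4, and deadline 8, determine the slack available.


Slack = due - current_time - processing
= 8 - 1 - 4
= 3


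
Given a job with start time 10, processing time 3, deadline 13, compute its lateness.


Completion = 10 + 3 = 13
Lateness = C - d = 13 - 13
= 0


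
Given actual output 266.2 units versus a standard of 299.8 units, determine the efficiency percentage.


Efficiency = (actual / standard) × 100
= (266.2 / 299.8) × 100
= 88.8%


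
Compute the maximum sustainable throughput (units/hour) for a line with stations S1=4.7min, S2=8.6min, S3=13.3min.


Bottleneck = longest station time
Station times: [4.7, 8.6, 13.3]
Max = 13.3 min
Rate = 60 / 13.3
= 4.51 units/hour (bottleneck: 13.3min)


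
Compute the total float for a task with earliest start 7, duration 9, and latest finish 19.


EF = ES + duration = 7 + 9 = 16
LS = LF - duration = 19 - 9 = 10
Total Float = LF - EF = 19 - 16
(or LS - ES = 10 - 7)
= 3


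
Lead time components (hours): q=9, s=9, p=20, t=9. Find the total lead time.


Lead time = queue + setup + processing + transit
= 9 + 9 + 20 + 9
= 47 hours


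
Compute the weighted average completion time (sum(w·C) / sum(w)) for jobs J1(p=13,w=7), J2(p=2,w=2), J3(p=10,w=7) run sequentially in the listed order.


Completion times:
  J1: C=13, w×C=7×13=91
  J2: C=15, w×C=2×15=30
  J3: C=25, w×C=7×25=175
Sum w×C = 296
Sum w = 16
Weighted avg = 296/16
= 18.50


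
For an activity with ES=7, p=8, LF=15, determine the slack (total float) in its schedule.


EF = ES + duration = 7 + 8 = 15
LS = LF - duration = 15 - 8 = 7
Total Float = LF - EF = 15 - 15
(or LS - ES = 7 - 7)
= 0


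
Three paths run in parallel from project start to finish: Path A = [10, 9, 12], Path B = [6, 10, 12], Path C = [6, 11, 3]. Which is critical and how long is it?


Path A: 10 + 9 + 12 = 31
Path B: 6 + 10 + 12 = 28
Path C: 6 + 11 + 3 = 20
Critical path = longest = max(31, 28, 20)
= 31 (Path A)


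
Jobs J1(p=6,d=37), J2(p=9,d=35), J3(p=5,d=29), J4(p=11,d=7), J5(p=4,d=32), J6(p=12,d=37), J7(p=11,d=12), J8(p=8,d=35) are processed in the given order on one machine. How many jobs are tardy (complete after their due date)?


Completion vs due date:
  J1: C=6, d=37 → on time
  J2: C=15, d=35 → on time
  J3: C=20, d=29 → on time
  J4: C=31, d=7 → TARDY
  J5: C=35, d=32 → TARDY
  J6: C=47, d=37 → TARDY
  J7: C=58, d=12 → TARDY
  J8: C=66, d=35 → TARDY
Tardy jobs: J4, J5, J6, J7, J8
Count = 5


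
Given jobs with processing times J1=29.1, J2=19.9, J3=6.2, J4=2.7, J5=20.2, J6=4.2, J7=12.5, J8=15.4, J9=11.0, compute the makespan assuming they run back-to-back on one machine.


Sequential makespan: sum all processing times
= 29.1 + 19.9 + 6.2 + 2.7 + 20.2 + 4.2 + 12.5 + 15.4 + 11.0
= 121.2 time units


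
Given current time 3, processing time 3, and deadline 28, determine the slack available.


Slack = due - current_time - processing
= 28 - 3 - 3
= 22


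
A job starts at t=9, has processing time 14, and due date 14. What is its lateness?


Completion = 9 + 14 = 23
Lateness = C - d = 23 - 14
= 9


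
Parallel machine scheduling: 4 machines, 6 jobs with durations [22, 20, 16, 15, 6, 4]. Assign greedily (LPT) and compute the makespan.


Jobs (LPT sorted): [22, 20, 16, 15, 6, 4]
Machines: 4
  J=22 → Machine 1 (load: 0+22=22)
  J=20 → Machine 2 (load: 0+20=20)
  J=16 → Machine 3 (load: 0+16=16)
  J=15 → Machine 4 (load: 0+15=15)
  J=6 → Machine 4 (load: 15+6=21)
  J=4 → Machine 3 (load: 16+4=20)
Machine loads: [22, 20, 20, 21]
Makespan = max = 22 time units


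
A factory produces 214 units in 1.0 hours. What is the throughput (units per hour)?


Throughput = units / time
= 214 / 1.0
= 214.0 units/hour


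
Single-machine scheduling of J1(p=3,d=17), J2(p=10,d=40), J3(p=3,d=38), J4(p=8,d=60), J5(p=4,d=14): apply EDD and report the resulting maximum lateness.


EDD order: J5 → J1 → J3 → J2 → J4
Completion and lateness:
  J5: C=4, d=14, L=4-14=-10
  J1: C=7, d=17, L=7-17=-10
  J3: C=10, d=38, L=10-38=-28
  J2: C=20, d=40, L=20-40=-20
  J4: C=28, d=60, L=28-60=-32
Lmax = max(-10, -10, -28, -20, -32)
= -10


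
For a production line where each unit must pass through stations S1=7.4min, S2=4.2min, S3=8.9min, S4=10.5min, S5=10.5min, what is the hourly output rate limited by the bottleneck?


Bottleneck = longest station time
Station times: [7.4, 4.2, 8.9, 10.5, 10.5]
Max = 10.5 min
Rate = 60 / 10.5
= 5.71 units/hour (bottleneck: 10.5min)


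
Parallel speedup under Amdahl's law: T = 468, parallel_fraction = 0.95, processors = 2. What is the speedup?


Amdahl's law: T_p = T × ((1-p) + p/N)
= 468 × ((1-0.95) + 0.95/2)
= 468 × (0.05 + 0.4750)
= 468 × 0.5250
= 245.70
Speedup = 468/245.70
= 1.90×


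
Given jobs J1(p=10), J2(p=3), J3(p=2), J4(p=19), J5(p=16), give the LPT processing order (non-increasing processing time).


LPT: sort by longest processing time first
  J4: p=19
  J5: p=16
  J1: p=10
  J2: p=3
  J3: p=2
Order: J4 → J5 → J1 → J2 → J3


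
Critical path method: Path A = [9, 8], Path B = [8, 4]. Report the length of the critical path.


Path A: 9 + 8 = 17
Path B: 8 + 4 = 12
Critical path = longest = max(17, 12)
= 17 (Path A)


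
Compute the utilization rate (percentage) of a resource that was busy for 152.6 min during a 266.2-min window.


Utilization = busy / total × 100
= 152.6 / 266.2 × 100
= 57.3%


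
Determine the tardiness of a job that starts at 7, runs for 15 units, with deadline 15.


Completion = start + processing = 7 + 15 = 22
Tardiness = max(0, C - d) = max(0, 22 - 15)
= max(0, 7)
= 7


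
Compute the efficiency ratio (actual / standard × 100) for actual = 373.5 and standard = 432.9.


Efficiency = (actual / standard) × 100
= (373.5 / 432.9) × 100
= 86.3%


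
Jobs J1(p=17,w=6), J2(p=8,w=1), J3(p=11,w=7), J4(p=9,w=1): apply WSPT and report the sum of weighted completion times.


WSPT order (by p/w): J3 → J1 → J2 → J4
  J3: C=11, w·C=7×11=77
  J1: C=28, w·C=6×28=168
  J2: C=36, w·C=1×36=36
  J4: C=45, w·C=1×45=45
Σ w·C = 326
= 326


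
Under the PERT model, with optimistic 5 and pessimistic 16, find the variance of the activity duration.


σ² = ((p - o) / 6)² = (p - o)² / 36
= (16 - 5)² / 36
= 11² / 36
= 121 / 36
= 3.3611


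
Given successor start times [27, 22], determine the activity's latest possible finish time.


LF = min of all successor start times
Successors start at: [27, 22]
LF = min(27, 22)
= 22


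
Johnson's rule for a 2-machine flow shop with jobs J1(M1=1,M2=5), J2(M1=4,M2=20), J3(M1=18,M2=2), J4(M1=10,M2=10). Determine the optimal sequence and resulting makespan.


Johnson's rule:
Group 1 (M1≤M2, sort by M1): ['J1', 'J2', 'J4']
Group 2 (M1>M2, sort desc M2): ['J3']
Sequence: J1 → J2 → J4 → J3
Makespan calculation:
  J1: M1 done=1, M2 done=6
  J2: M1 done=5, M2 done=26
  J4: M1 done=15, M2 done=36
  J3: M1 done=33, M2 done=38
= Sequence: J1 → J2 → J4 → J3, Makespan: 38


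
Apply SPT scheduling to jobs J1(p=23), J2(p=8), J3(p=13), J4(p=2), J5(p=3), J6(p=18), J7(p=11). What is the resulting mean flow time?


SPT order: J4 → J5 → J2 → J7 → J3 → J6 → J1
Completion times:
  J4: C=2
  J5: C=5
  J2: C=13
  J7: C=24
  J3: C=37
  J6: C=55
  J1: C=78
Sum = 214, n = 7
Mean flow = 214/7
= 30.57


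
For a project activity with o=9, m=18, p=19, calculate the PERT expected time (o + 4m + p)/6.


te = (o + 4m + p) / 6
= (9 + 4×18 + 19) / 6
= (9 + 72 + 19) / 6
= 100 / 6
= 16.67


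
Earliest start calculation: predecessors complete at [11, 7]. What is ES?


ES = max of all predecessor completion times
Predecessors: [11, 7]
ES = max(11, 7)
= 11


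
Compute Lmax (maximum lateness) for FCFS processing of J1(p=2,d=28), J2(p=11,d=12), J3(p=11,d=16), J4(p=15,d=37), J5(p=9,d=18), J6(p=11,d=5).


Lateness per job (L = C - d):
  J1: C=2, d=28, L=-26
  J2: C=13, d=12, L=1
  J3: C=24, d=16, L=8
  J4: C=39, d=37, L=2
  J5: C=48, d=18, L=30
  J6: C=59, d=5, L=54
Lmax = max(-26, 1, 8, 2, 30, 54)
= 54


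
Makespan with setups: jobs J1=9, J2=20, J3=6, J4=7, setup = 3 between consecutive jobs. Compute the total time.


Makespan = Σ processing + (n-1) × setup
= (9 + 20 + 6 + 7) + (4-1)×3
= 42 + 9
= 51 time units


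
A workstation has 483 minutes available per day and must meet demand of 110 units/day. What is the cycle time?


Cycle time = available time / demand
= 483 / 110
= 4.39 min/unit


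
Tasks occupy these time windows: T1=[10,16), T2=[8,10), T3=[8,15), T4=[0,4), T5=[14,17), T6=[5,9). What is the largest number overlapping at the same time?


Check each time point for overlaps:
  t=8: 3 tasks active (T2, T3, T6)
Max concurrent = 3


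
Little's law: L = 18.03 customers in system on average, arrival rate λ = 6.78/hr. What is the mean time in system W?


Little's law: L = λW → W = L / λ
= 18.03 / 6.78
= 2.66 hours


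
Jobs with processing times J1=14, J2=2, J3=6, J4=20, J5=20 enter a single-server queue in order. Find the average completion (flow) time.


Completion times:
  J1: completes at 14
  J2: completes at 16
  J3: completes at 22
  J4: completes at 42
  J5: completes at 62
Sum = 156
Average = 156/5
= 31.20


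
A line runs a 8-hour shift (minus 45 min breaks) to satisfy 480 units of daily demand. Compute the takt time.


Available = 8×60 - 45 = 435 min
Takt time = 435 / 480
= 0.91 min/unit


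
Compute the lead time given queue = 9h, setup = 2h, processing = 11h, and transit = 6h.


Lead time = queue + setup + processing + transit
= 9 + 2 + 11 + 6
= 28 hours


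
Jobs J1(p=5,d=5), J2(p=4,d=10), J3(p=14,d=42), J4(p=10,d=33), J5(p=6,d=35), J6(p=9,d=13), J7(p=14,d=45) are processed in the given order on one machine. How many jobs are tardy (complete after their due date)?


Completion vs due date:
  J1: C=5, d=5 → on time
  J2: C=9, d=10 → on time
  J3: C=23, d=42 → on time
  J4: C=33, d=33 → on time
  J5: C=39, d=35 → TARDY
  J6: C=48, d=13 → TARDY
  J7: C=62, d=45 → TARDY
Tardy jobs: J5, J6, J7
Count = 3


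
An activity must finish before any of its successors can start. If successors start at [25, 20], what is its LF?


LF = min of all successor start times
Successors start at: [25, 20]
LF = min(25, 20)
= 20


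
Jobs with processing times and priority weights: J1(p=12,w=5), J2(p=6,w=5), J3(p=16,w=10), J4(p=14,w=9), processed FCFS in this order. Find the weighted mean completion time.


Completion times:
  J1: C=12, w×C=5×12=60
  J2: C=18, w×C=5×18=90
  J3: C=34, w×C=10×34=340
  J4: C=48, w×C=9×48=432
Sum w×C = 922
Sum w = 29
Weighted avg = 922/29
= 31.79


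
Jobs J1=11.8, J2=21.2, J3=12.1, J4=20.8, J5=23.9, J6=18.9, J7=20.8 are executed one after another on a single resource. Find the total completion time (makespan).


Sequential makespan: sum all processing times
= 11.8 + 21.2 + 12.1 + 20.8 + 23.9 + 18.9 + 20.8
= 129.5 time units


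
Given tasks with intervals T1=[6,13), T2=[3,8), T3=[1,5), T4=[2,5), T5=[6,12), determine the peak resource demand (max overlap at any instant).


Check each time point for overlaps:
  t=3: 3 tasks active (T2, T3, T4)
Max concurrent = 3


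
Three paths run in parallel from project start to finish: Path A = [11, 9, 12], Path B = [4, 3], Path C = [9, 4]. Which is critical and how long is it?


Path A: 11 + 9 + 12 = 32
Path B: 4 + 3 = 7
Path C: 9 + 4 = 13
Critical path = longest = max(32, 7, 13)
= 32 (Path A)


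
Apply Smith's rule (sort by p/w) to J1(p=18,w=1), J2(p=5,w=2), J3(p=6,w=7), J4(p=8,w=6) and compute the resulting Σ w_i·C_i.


WSPT order (by p/w): J3 → J4 → J2 → J1
  J3: C=6, w·C=7×6=42
  J4: C=14, w·C=6×14=84
  J2: C=19, w·C=2×19=38
  J1: C=37, w·C=1×37=37
Σ w·C = 201
= 201


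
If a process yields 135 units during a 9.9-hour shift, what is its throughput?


Throughput = units / time
= 135 / 9.9
= 13.6 units/hour


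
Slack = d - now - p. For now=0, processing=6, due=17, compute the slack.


Slack = due - current_time - processing
= 17 - 0 - 6
= 11


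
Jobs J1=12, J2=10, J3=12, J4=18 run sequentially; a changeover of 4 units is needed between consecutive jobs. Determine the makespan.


Makespan = Σ processing + (n-1) × setup
= (12 + 10 + 12 + 18) + (4-1)×4
= 52 + 12
= 64 time units


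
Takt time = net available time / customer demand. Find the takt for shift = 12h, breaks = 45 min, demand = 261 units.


Available = 12×60 - 45 = 675 min
Takt time = 675 / 261
= 2.59 min/unit


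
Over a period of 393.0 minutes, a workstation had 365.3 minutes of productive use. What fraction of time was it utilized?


Utilization = busy / total × 100
= 365.3 / 393.0 × 100
= 93.0%


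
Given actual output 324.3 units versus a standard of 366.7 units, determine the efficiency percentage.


Efficiency = (actual / standard) × 100
= (324.3 / 366.7) × 100
= 88.4%


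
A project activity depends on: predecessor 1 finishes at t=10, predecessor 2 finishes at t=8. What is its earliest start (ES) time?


ES = max of all predecessor completion times
Predecessors: [10, 8]
ES = max(10, 8)
= 10


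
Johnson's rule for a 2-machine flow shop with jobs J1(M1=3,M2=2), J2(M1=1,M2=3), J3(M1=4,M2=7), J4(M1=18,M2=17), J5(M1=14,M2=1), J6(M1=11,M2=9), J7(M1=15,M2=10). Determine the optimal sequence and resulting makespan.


Johnson's rule:
Group 1 (M1≤M2, sort by M1): ['J2', 'J3']
Group 2 (M1>M2, sort desc M2): ['J4', 'J7', 'J6', 'J1', 'J5']
Sequence: J2 → J3 → J4 → J7 → J6 → J1 → J5
Makespan calculation:
  J2: M1 done=1, M2 done=4
  J3: M1 done=5, M2 done=12
  J4: M1 done=23, M2 done=40
  J7: M1 done=38, M2 done=50
  J6: M1 done=49, M2 done=59
  J1: M1 done=52, M2 done=61
  J5: M1 done=66, M2 done=67
= Sequence: J2 → J3 → J4 → J7 → J6 → J1 → J5, Makespan: 67


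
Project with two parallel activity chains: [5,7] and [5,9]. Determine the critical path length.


Path A: 5 + 7 = 12
Path B: 5 + 9 = 14
Critical path = longest = max(12, 14)
= 14 (Path B)


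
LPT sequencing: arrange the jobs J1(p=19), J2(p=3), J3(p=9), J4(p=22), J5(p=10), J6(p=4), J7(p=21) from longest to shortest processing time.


LPT: sort by longest processing time first
  J4: p=22
  J7: p=21
  J1: p=19
  J5: p=10
  J3: p=9
  J6: p=4
  J2: p=3
Order: J4 → J7 → J1 → J5 → J3 → J6 → J2


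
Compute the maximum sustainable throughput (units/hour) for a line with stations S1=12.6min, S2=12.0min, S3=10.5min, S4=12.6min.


Bottleneck = longest station time
Station times: [12.6, 12.0, 10.5, 12.6]
Max = 12.6 min
Rate = 60 / 12.6
= 4.76 units/hour (bottleneck: 12.6min)


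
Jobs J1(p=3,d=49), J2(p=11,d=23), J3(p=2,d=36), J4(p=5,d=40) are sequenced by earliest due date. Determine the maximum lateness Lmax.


EDD order: J2 → J3 → J4 → J1
Completion and lateness:
  J2: C=11, d=23, L=11-23=-12
  J3: C=13, d=36, L=13-36=-23
  J4: C=18, d=40, L=18-40=-22
  J1: C=21, d=49, L=21-49=-28
Lmax = max(-12, -23, -22, -28)
= -12


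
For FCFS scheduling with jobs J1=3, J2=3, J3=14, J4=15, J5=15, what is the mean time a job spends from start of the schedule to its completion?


Completion times:
  J1: completes at 3
  J2: completes at 6
  J3: completes at 20
  J4: completes at 35
  J5: completes at 50
Sum = 114
Average = 114/5
= 22.80


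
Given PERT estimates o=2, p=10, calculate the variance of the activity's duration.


σ² = ((p - o) / 6)² = (p - o)² / 36
= (10 - 2)² / 36
= 8² / 36
= 64 / 36
= 1.7778


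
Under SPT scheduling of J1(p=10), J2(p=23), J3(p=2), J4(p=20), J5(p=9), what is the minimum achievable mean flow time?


SPT order: J3 → J5 → J1 → J4 → J2
Completion times:
  J3: C=2
  J5: C=11
  J1: C=21
  J4: C=41
  J2: C=64
Sum = 139, n = 5
Mean flow = 139/5
= 27.80


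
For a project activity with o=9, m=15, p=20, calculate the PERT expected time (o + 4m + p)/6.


te = (o + 4m + p) / 6
= (9 + 4×15 + 20) / 6
= (9 + 60 + 20) / 6
= 89 / 6
= 14.83


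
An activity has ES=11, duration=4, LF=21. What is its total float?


EF = ES + duration = 11 + 4 = 15
LS = LF - duration = 21 - 4 = 17
Total Float = LF - EF = 21 - 15
(or LS - ES = 17 - 11)
= 6


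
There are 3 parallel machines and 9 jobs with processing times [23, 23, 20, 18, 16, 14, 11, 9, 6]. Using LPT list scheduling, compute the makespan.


Jobs (LPT sorted): [23, 23, 20, 18, 16, 14, 11, 9, 6]
Machines: 3
  J=23 → Machine 1 (load: 0+23=23)
  J=23 → Machine 2 (load: 0+23=23)
  J=20 → Machine 3 (load: 0+20=20)
  J=18 → Machine 3 (load: 20+18=38)
  J=16 → Machine 1 (load: 23+16=39)
  J=14 → Machine 2 (load: 23+14=37)
  J=11 → Machine 2 (load: 37+11=48)
  J=9 → Machine 3 (load: 38+9=47)
  J=6 → Machine 1 (load: 39+6=45)
Machine loads: [45, 48, 47]
Makespan = max = 48 time units


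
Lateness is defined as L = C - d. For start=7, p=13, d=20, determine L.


Completion = 7 + 13 = 20
Lateness = C - d = 20 - 20
= 0


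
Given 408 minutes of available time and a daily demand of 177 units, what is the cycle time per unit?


Cycle time = available time / demand
= 408 / 177
= 2.31 min/unit


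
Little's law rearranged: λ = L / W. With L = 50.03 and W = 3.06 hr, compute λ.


Little's law: L = λW → λ = L / W
= 50.03 / 3.06
= 16.35 per hour


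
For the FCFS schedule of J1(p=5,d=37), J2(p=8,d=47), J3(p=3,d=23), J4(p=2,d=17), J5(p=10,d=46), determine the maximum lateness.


Lateness per job (L = C - d):
  J1: C=5, d=37, L=-32
  J2: C=13, d=47, L=-34
  J3: C=16, d=23, L=-7
  J4: C=18, d=17, L=1
  J5: C=28, d=46, L=-18
Lmax = max(-32, -34, -7, 1, -18)
= 1


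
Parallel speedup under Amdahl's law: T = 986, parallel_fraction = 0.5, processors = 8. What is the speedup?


Amdahl's law: T_p = T × ((1-p) + p/N)
= 986 × ((1-0.5) + 0.5/8)
= 986 × (0.50 + 0.0625)
= 986 × 0.5625
= 554.62
Speedup = 986/554.62
= 1.78×


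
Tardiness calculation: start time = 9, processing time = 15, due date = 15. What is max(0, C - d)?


Completion = start + processing = 9 + 15 = 24
Tardiness = max(0, C - d) = max(0, 24 - 15)
= max(0, 9)
= 9


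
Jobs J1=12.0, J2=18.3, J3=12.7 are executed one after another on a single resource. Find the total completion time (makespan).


Sequential makespan: sum all processing times
= 12.0 + 18.3 + 12.7
= 43.0 time units


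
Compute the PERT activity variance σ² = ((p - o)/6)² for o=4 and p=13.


σ² = ((p - o) / 6)² = (p - o)² / 36
= (13 - 4)² / 36
= 9² / 36
= 81 / 36
= 2.2500


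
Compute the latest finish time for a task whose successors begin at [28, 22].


LF = min of all successor start times
Successors start at: [28, 22]
LF = min(28, 22)
= 22


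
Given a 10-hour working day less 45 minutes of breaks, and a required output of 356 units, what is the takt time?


Available = 10×60 - 45 = 555 min
Takt time = 555 / 356
= 1.56 min/unit


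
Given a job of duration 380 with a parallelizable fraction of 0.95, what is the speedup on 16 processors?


Amdahl's law: T_p = T × ((1-p) + p/N)
= 380 × ((1-0.95) + 0.95/16)
= 380 × (0.05 + 0.0594)
= 380 × 0.1094
= 41.56
Speedup = 380/41.56
= 9.14×


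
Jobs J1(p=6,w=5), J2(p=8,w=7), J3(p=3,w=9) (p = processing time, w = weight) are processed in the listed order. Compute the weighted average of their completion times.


Completion times:
  J1: C=6, w×C=5×6=30
  J2: C=14, w×C=7×14=98
  J3: C=17, w×C=9×17=153
Sum w×C = 281
Sum w = 21
Weighted avg = 281/21
= 13.38


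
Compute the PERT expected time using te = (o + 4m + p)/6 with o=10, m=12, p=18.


te = (o + 4m + p) / 6
= (10 + 4×12 + 18) / 6
= (10 + 48 + 18) / 6
= 76 / 6
= 12.67


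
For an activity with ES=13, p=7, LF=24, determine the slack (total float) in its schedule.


EF = ES + duration = 13 + 7 = 20
LS = LF - duration = 24 - 7 = 17
Total Float = LF - EF = 24 - 20
(or LS - ES = 17 - 13)
= 4


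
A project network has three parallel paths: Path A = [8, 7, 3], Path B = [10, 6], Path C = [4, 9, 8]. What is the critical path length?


Path A: 8 + 7 + 3 = 18
Path B: 10 + 6 = 16
Path C: 4 + 9 + 8 = 21
Critical path = longest = max(18, 16, 21)
= 21 (Path C)


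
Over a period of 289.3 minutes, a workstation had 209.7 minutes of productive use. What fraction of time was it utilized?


Utilization = busy / total × 100
= 209.7 / 289.3 × 100
= 72.5%


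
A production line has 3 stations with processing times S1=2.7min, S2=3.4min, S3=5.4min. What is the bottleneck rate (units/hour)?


Bottleneck = longest station time
Station times: [2.7, 3.4, 5.4]
Max = 5.4 min
Rate = 60 / 5.4
= 11.11 units/hour (bottleneck: 5.4min)


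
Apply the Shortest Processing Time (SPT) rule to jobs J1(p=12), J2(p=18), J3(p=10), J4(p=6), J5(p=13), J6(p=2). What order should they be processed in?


SPT: sort by shortest processing time
  J6: p=2
  J4: p=6
  J3: p=10
  J1: p=12
  J5: p=13
  J2: p=18
Order: J6 → J4 → J3 → J1 → J5 → J2


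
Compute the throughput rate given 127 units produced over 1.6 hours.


Throughput = units / time
= 127 / 1.6
= 79.4 units/hour


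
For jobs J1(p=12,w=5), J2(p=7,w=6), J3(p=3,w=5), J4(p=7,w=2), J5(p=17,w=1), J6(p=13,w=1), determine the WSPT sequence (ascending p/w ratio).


WSPT (Smith's rule): sort by p/w ascending
  J3: p/w = 3/5 = 0.600
  J2: p/w = 7/6 = 1.167
  J1: p/w = 12/5 = 2.400
  J4: p/w = 7/2 = 3.500
  J6: p/w = 13/1 = 13.000
  J5: p/w = 17/1 = 17.000
Order: J3 → J2 → J1 → J4 → J6 → J5


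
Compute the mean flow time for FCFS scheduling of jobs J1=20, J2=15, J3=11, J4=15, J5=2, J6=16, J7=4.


Completion times:
  J1: completes at 20
  J2: completes at 35
  J3: completes at 46
  J4: completes at 61
  J5: completes at 63
  J6: completes at 79
  J7: completes at 83
Sum = 387
Average = 387/7
= 55.29


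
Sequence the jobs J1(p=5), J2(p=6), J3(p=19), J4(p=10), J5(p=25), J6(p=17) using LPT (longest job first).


LPT: sort by longest processing time first
  J5: p=25
  J3: p=19
  J6: p=17
  J4: p=10
  J2: p=6
  J1: p=5
Order: J5 → J3 → J6 → J4 → J2 → J1


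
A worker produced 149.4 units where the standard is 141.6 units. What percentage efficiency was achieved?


Efficiency = (actual / standard) × 100
= (149.4 / 141.6) × 100
= 105.5%


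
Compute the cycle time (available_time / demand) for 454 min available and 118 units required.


Cycle time = available time / demand
= 454 / 118
= 3.85 min/unit


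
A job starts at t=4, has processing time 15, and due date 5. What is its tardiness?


Completion = start + processing = 4 + 15 = 19
Tardiness = max(0, C - d) = max(0, 19 - 5)
= max(0, 14)
= 14


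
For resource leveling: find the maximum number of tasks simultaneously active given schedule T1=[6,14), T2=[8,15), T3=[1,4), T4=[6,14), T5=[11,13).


Check each time point for overlaps:
  t=11: 4 tasks active (T1, T2, T4, T5)
Max concurrent = 4


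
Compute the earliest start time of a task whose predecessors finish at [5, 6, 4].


ES = max of all predecessor completion times
Predecessors: [5, 6, 4]
ES = max(5, 6, 4)
= 6


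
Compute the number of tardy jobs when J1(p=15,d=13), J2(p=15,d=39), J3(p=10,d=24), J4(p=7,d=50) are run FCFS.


Completion vs due date:
  J1: C=15, d=13 → TARDY
  J2: C=30, d=39 → on time
  J3: C=40, d=24 → TARDY
  J4: C=47, d=50 → on time
Tardy jobs: J1, J3
Count = 2


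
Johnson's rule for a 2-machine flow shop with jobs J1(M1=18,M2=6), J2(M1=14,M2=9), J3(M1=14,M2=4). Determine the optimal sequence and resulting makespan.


Johnson's rule:
Group 1 (M1≤M2, sort by M1): []
Group 2 (M1>M2, sort desc M2): ['J2', 'J1', 'J3']
Sequence: J2 → J1 → J3
Makespan calculation:
  J2: M1 done=14, M2 done=23
  J1: M1 done=32, M2 done=38
  J3: M1 done=46, M2 done=50
= Sequence: J2 → J1 → J3, Makespan: 50


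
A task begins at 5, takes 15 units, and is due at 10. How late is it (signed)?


Completion = 5 + 15 = 20
Lateness = C - d = 20 - 10
= 10


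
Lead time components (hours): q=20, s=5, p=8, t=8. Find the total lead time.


Lead time = queue + setup + processing + transit
= 20 + 5 + 8 + 8
= 41 hours


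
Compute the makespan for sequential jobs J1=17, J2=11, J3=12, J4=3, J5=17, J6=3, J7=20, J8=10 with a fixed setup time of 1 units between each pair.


Makespan = Σ processing + (n-1) × setup
= (17 + 11 + 12 + 3 + 17 + 3 + 20 + 10) + (8-1)×1
= 93 + 7
= 100 time units


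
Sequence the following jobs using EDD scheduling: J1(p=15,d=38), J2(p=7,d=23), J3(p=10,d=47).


EDD: sort by earliest due date
  J2: d=23, p=7
  J1: d=38, p=15
  J3: d=47, p=10
Order: J2 → J1 → J3


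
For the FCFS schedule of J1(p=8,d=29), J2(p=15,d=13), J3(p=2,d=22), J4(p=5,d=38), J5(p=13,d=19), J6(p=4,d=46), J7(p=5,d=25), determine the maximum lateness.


Lateness per job (L = C - d):
  J1: C=8, d=29, L=-21
  J2: C=23, d=13, L=10
  J3: C=25, d=22, L=3
  J4: C=30, d=38, L=-8
  J5: C=43, d=19, L=24
  J6: C=47, d=46, L=1
  J7: C=52, d=25, L=27
Lmax = max(-21, 10, 3, -8, 24, 1, 27)
= 27


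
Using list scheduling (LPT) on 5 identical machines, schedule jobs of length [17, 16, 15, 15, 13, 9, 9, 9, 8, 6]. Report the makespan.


Jobs (LPT sorted): [17, 16, 15, 15, 13, 9, 9, 9, 8, 6]
Machines: 5
  J=17 → Machine 1 (load: 0+17=17)
  J=16 → Machine 2 (load: 0+16=16)
  J=15 → Machine 3 (load: 0+15=15)
  J=15 → Machine 4 (load: 0+15=15)
  J=13 → Machine 5 (load: 0+13=13)
  J=9 → Machine 5 (load: 13+9=22)
  J=9 → Machine 3 (load: 15+9=24)
  J=9 → Machine 4 (load: 15+9=24)
  J=8 → Machine 2 (load: 16+8=24)
  J=6 → Machine 1 (load: 17+6=23)
Machine loads: [23, 24, 24, 24, 22]
Makespan = max = 24 time units


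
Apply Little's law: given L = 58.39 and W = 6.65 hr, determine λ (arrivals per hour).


Little's law: L = λW → λ = L / W
= 58.39 / 6.65
= 8.78 per hour


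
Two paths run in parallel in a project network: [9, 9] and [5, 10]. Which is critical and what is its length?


Path A: 9 + 9 = 18
Path B: 5 + 10 = 15
Critical path = longest = max(18, 15)
= 18 (Path A)


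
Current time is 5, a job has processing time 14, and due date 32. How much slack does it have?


Slack = due - current_time - processing
= 32 - 5 - 14
= 13


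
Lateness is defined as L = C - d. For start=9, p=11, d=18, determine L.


Completion = 9 + 11 = 20
Lateness = C - d = 20 - 18
= 2


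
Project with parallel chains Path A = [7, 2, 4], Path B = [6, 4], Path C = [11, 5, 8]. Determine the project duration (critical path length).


Path A: 7 + 2 + 4 = 13
Path B: 6 + 4 = 10
Path C: 11 + 5 + 8 = 24
Critical path = longest = max(13, 10, 24)
= 24 (Path C)


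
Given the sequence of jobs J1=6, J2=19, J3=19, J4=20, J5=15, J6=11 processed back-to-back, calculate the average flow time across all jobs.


Completion times:
  J1: completes at 6
  J2: completes at 25
  J3: completes at 44
  J4: completes at 64
  J5: completes at 79
  J6: completes at 90
Sum = 308
Average = 308/6
= 51.33


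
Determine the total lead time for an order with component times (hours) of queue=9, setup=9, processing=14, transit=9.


Lead time = queue + setup + processing + transit
= 9 + 9 + 14 + 9
= 41 hours


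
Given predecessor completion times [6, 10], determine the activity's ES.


ES = max of all predecessor completion times
Predecessors: [6, 10]
ES = max(6, 10)
= 10


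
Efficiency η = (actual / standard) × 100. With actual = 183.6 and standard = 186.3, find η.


Efficiency = (actual / standard) × 100
= (183.6 / 186.3) × 100
= 98.6%


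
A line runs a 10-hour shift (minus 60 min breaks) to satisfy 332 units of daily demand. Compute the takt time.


Available = 10×60 - 60 = 540 min
Takt time = 540 / 332
= 1.63 min/unit


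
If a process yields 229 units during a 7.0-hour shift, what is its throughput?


Throughput = units / time
= 229 / 7.0
= 32.7 units/hour


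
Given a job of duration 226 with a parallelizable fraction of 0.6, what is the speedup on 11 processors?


Amdahl's law: T_p = T × ((1-p) + p/N)
= 226 × ((1-0.6) + 0.6/11)
= 226 × (0.40 + 0.0545)
= 226 × 0.4545
= 102.73
Speedup = 226/102.73
= 2.20×


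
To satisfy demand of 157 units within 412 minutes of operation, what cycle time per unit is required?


Cycle time = available time / demand
= 412 / 157
= 2.62 min/unit


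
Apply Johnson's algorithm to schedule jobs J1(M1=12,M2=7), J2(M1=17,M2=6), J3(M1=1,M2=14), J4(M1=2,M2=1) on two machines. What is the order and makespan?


Johnson's rule:
Group 1 (M1≤M2, sort by M1): ['J3']
Group 2 (M1>M2, sort desc M2): ['J1', 'J2', 'J4']
Sequence: J3 → J1 → J2 → J4
Makespan calculation:
  J3: M1 done=1, M2 done=15
  J1: M1 done=13, M2 done=22
  J2: M1 done=30, M2 done=36
  J4: M1 done=32, M2 done=37
= Sequence: J3 → J1 → J2 → J4, Makespan: 37


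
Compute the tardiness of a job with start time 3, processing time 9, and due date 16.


Completion = start + processing = 3 + 9 = 12
Tardiness = max(0, C - d) = max(0, 12 - 16)
= max(0, -4)
= 0


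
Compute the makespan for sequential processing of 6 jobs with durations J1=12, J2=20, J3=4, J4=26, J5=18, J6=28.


Sequential makespan: sum all processing times
= 12 + 20 + 4 + 26 + 18 + 28
= 108 time units


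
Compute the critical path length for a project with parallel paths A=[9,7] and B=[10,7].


Path A: 9 + 7 = 16
Path B: 10 + 7 = 17
Critical path = longest = max(16, 17)
= 17 (Path B)


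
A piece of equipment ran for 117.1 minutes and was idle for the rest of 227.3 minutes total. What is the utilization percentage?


Utilization = busy / total × 100
= 117.1 / 227.3 × 100
= 51.5%


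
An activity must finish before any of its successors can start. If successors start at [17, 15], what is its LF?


LF = min of all successor start times
Successors start at: [17, 15]
LF = min(17, 15)
= 15


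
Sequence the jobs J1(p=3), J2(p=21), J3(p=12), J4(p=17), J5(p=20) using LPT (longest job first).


LPT: sort by longest processing time first
  J2: p=21
  J5: p=20
  J4: p=17
  J3: p=12
  J1: p=3
Order: J2 → J5 → J4 → J3 → J1


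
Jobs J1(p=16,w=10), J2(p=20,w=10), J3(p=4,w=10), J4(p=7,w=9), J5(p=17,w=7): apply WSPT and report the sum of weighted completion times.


WSPT order (by p/w): J3 → J4 → J1 → J2 → J5
  J3: C=4, w·C=10×4=40
  J4: C=11, w·C=9×11=99
  J1: C=27, w·C=10×27=270
  J2: C=47, w·C=10×47=470
  J5: C=64, w·C=7×64=448
Σ w·C = 1327
= 1327
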